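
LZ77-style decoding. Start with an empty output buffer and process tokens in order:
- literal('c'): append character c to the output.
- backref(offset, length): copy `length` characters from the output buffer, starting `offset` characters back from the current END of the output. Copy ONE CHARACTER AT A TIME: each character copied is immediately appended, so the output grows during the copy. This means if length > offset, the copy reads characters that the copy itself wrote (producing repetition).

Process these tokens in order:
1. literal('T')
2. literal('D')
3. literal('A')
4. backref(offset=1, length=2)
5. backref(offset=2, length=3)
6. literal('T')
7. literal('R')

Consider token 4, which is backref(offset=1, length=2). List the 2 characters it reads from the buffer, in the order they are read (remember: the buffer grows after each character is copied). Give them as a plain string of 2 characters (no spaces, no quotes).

Token 1: literal('T'). Output: "T"
Token 2: literal('D'). Output: "TD"
Token 3: literal('A'). Output: "TDA"
Token 4: backref(off=1, len=2). Buffer before: "TDA" (len 3)
  byte 1: read out[2]='A', append. Buffer now: "TDAA"
  byte 2: read out[3]='A', append. Buffer now: "TDAAA"

Answer: AA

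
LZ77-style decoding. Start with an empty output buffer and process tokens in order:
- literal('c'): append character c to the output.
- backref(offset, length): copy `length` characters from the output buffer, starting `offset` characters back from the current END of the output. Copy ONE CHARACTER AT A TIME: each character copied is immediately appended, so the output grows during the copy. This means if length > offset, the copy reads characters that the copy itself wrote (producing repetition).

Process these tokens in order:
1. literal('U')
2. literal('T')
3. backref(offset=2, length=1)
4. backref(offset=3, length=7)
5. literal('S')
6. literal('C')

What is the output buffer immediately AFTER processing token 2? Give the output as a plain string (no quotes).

Answer: UT

Derivation:
Token 1: literal('U'). Output: "U"
Token 2: literal('T'). Output: "UT"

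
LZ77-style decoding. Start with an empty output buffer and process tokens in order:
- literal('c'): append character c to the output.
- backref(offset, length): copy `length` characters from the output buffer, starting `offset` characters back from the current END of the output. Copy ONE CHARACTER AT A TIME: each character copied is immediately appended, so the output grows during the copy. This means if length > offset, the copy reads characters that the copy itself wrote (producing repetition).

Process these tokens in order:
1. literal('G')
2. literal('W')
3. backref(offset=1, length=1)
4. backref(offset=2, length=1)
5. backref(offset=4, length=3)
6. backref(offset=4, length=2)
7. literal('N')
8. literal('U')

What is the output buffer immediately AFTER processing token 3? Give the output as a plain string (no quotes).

Token 1: literal('G'). Output: "G"
Token 2: literal('W'). Output: "GW"
Token 3: backref(off=1, len=1). Copied 'W' from pos 1. Output: "GWW"

Answer: GWW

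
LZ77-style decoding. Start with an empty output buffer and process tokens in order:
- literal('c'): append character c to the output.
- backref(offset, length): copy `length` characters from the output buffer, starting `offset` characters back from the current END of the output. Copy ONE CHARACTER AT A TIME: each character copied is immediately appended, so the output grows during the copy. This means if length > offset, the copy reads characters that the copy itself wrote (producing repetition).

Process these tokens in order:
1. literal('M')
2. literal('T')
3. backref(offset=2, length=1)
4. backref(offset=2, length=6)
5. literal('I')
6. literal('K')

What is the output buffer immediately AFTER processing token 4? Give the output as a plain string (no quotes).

Answer: MTMTMTMTM

Derivation:
Token 1: literal('M'). Output: "M"
Token 2: literal('T'). Output: "MT"
Token 3: backref(off=2, len=1). Copied 'M' from pos 0. Output: "MTM"
Token 4: backref(off=2, len=6) (overlapping!). Copied 'TMTMTM' from pos 1. Output: "MTMTMTMTM"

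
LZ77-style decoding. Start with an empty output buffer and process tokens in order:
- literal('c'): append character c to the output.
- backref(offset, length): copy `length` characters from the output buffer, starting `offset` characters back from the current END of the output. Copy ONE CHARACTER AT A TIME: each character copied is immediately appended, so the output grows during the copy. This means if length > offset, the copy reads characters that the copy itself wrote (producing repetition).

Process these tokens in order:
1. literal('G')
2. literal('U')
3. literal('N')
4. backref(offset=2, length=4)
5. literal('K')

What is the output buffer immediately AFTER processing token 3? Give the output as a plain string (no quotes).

Answer: GUN

Derivation:
Token 1: literal('G'). Output: "G"
Token 2: literal('U'). Output: "GU"
Token 3: literal('N'). Output: "GUN"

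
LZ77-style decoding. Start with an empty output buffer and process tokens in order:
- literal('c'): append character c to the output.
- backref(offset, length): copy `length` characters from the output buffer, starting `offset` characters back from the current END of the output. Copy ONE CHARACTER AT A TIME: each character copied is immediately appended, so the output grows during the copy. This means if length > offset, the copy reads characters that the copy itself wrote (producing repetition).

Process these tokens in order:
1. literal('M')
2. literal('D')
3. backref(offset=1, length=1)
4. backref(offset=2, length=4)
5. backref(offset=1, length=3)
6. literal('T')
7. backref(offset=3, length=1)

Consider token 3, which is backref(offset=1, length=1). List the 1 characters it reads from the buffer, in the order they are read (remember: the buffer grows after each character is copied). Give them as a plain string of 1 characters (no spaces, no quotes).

Token 1: literal('M'). Output: "M"
Token 2: literal('D'). Output: "MD"
Token 3: backref(off=1, len=1). Buffer before: "MD" (len 2)
  byte 1: read out[1]='D', append. Buffer now: "MDD"

Answer: D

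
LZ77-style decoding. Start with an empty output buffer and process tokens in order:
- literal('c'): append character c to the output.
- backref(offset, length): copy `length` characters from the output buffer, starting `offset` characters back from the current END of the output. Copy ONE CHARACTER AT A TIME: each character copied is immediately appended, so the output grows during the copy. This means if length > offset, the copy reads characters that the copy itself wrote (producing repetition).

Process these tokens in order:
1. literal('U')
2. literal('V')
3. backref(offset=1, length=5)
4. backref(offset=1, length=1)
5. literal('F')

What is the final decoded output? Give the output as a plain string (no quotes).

Answer: UVVVVVVVF

Derivation:
Token 1: literal('U'). Output: "U"
Token 2: literal('V'). Output: "UV"
Token 3: backref(off=1, len=5) (overlapping!). Copied 'VVVVV' from pos 1. Output: "UVVVVVV"
Token 4: backref(off=1, len=1). Copied 'V' from pos 6. Output: "UVVVVVVV"
Token 5: literal('F'). Output: "UVVVVVVVF"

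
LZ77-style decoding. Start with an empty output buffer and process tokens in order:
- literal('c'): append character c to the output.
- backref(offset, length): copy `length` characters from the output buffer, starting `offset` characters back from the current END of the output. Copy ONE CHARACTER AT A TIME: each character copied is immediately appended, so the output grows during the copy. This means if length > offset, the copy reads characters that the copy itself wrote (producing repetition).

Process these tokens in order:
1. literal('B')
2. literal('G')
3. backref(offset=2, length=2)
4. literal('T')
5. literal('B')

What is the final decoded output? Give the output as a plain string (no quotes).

Answer: BGBGTB

Derivation:
Token 1: literal('B'). Output: "B"
Token 2: literal('G'). Output: "BG"
Token 3: backref(off=2, len=2). Copied 'BG' from pos 0. Output: "BGBG"
Token 4: literal('T'). Output: "BGBGT"
Token 5: literal('B'). Output: "BGBGTB"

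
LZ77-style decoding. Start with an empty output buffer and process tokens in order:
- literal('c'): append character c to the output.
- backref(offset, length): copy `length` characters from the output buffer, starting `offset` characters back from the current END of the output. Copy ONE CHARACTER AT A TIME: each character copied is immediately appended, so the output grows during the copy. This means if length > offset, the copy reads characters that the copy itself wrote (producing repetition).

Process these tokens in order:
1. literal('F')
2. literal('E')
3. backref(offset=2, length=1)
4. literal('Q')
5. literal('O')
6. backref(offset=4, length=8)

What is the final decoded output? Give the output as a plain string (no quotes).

Answer: FEFQOEFQOEFQO

Derivation:
Token 1: literal('F'). Output: "F"
Token 2: literal('E'). Output: "FE"
Token 3: backref(off=2, len=1). Copied 'F' from pos 0. Output: "FEF"
Token 4: literal('Q'). Output: "FEFQ"
Token 5: literal('O'). Output: "FEFQO"
Token 6: backref(off=4, len=8) (overlapping!). Copied 'EFQOEFQO' from pos 1. Output: "FEFQOEFQOEFQO"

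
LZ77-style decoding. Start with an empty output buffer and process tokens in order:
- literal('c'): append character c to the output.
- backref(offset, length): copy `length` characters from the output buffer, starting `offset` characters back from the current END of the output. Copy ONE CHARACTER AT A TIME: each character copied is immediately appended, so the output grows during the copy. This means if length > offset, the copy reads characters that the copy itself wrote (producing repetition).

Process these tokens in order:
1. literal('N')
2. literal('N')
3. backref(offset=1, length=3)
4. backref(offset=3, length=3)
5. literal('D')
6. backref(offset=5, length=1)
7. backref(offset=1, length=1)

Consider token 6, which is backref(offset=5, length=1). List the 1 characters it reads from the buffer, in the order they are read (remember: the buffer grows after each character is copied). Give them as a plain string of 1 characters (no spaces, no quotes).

Token 1: literal('N'). Output: "N"
Token 2: literal('N'). Output: "NN"
Token 3: backref(off=1, len=3) (overlapping!). Copied 'NNN' from pos 1. Output: "NNNNN"
Token 4: backref(off=3, len=3). Copied 'NNN' from pos 2. Output: "NNNNNNNN"
Token 5: literal('D'). Output: "NNNNNNNND"
Token 6: backref(off=5, len=1). Buffer before: "NNNNNNNND" (len 9)
  byte 1: read out[4]='N', append. Buffer now: "NNNNNNNNDN"

Answer: N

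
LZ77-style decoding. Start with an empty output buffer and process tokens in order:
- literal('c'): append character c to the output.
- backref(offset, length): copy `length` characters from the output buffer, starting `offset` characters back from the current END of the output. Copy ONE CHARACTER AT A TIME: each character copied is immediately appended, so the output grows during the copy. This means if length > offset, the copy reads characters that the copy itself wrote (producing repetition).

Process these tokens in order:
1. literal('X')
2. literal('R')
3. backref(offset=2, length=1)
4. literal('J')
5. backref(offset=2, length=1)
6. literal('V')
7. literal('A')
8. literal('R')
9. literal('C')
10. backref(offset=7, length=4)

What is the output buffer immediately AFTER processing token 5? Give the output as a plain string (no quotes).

Token 1: literal('X'). Output: "X"
Token 2: literal('R'). Output: "XR"
Token 3: backref(off=2, len=1). Copied 'X' from pos 0. Output: "XRX"
Token 4: literal('J'). Output: "XRXJ"
Token 5: backref(off=2, len=1). Copied 'X' from pos 2. Output: "XRXJX"

Answer: XRXJX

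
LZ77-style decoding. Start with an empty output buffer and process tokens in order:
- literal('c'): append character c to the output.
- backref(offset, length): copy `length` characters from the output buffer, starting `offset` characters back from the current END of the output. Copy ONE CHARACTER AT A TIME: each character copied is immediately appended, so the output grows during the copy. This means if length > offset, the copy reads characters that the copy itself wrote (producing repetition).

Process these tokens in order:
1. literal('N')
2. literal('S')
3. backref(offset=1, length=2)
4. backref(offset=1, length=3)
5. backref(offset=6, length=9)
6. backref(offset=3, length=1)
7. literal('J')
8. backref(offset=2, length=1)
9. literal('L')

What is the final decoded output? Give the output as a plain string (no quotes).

Answer: NSSSSSSSSSSSSSSSSJSL

Derivation:
Token 1: literal('N'). Output: "N"
Token 2: literal('S'). Output: "NS"
Token 3: backref(off=1, len=2) (overlapping!). Copied 'SS' from pos 1. Output: "NSSS"
Token 4: backref(off=1, len=3) (overlapping!). Copied 'SSS' from pos 3. Output: "NSSSSSS"
Token 5: backref(off=6, len=9) (overlapping!). Copied 'SSSSSSSSS' from pos 1. Output: "NSSSSSSSSSSSSSSS"
Token 6: backref(off=3, len=1). Copied 'S' from pos 13. Output: "NSSSSSSSSSSSSSSSS"
Token 7: literal('J'). Output: "NSSSSSSSSSSSSSSSSJ"
Token 8: backref(off=2, len=1). Copied 'S' from pos 16. Output: "NSSSSSSSSSSSSSSSSJS"
Token 9: literal('L'). Output: "NSSSSSSSSSSSSSSSSJSL"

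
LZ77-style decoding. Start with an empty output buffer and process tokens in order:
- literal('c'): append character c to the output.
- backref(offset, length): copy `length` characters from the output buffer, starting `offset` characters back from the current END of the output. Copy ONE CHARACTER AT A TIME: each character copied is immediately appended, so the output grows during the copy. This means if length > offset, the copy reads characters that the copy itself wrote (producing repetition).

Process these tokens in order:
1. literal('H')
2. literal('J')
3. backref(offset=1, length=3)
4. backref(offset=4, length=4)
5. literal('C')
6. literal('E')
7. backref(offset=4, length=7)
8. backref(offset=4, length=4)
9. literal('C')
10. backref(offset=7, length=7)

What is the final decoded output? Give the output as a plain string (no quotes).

Token 1: literal('H'). Output: "H"
Token 2: literal('J'). Output: "HJ"
Token 3: backref(off=1, len=3) (overlapping!). Copied 'JJJ' from pos 1. Output: "HJJJJ"
Token 4: backref(off=4, len=4). Copied 'JJJJ' from pos 1. Output: "HJJJJJJJJ"
Token 5: literal('C'). Output: "HJJJJJJJJC"
Token 6: literal('E'). Output: "HJJJJJJJJCE"
Token 7: backref(off=4, len=7) (overlapping!). Copied 'JJCEJJC' from pos 7. Output: "HJJJJJJJJCEJJCEJJC"
Token 8: backref(off=4, len=4). Copied 'EJJC' from pos 14. Output: "HJJJJJJJJCEJJCEJJCEJJC"
Token 9: literal('C'). Output: "HJJJJJJJJCEJJCEJJCEJJCC"
Token 10: backref(off=7, len=7). Copied 'JCEJJCC' from pos 16. Output: "HJJJJJJJJCEJJCEJJCEJJCCJCEJJCC"

Answer: HJJJJJJJJCEJJCEJJCEJJCCJCEJJCC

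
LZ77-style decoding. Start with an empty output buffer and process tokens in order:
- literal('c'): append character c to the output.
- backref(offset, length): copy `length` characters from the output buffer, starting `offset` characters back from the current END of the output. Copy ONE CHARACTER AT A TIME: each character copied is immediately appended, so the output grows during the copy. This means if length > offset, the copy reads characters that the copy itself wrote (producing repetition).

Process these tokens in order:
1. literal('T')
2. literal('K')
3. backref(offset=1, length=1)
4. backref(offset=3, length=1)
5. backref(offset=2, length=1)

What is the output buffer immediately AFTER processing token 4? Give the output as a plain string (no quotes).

Answer: TKKT

Derivation:
Token 1: literal('T'). Output: "T"
Token 2: literal('K'). Output: "TK"
Token 3: backref(off=1, len=1). Copied 'K' from pos 1. Output: "TKK"
Token 4: backref(off=3, len=1). Copied 'T' from pos 0. Output: "TKKT"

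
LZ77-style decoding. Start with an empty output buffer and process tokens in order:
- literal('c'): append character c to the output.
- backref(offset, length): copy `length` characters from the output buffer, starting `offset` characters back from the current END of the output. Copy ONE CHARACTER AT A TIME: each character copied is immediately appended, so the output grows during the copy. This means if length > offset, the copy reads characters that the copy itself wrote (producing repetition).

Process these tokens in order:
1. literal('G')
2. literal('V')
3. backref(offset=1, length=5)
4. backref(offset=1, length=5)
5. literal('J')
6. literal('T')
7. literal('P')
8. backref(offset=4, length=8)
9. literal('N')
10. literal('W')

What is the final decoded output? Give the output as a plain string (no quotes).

Token 1: literal('G'). Output: "G"
Token 2: literal('V'). Output: "GV"
Token 3: backref(off=1, len=5) (overlapping!). Copied 'VVVVV' from pos 1. Output: "GVVVVVV"
Token 4: backref(off=1, len=5) (overlapping!). Copied 'VVVVV' from pos 6. Output: "GVVVVVVVVVVV"
Token 5: literal('J'). Output: "GVVVVVVVVVVVJ"
Token 6: literal('T'). Output: "GVVVVVVVVVVVJT"
Token 7: literal('P'). Output: "GVVVVVVVVVVVJTP"
Token 8: backref(off=4, len=8) (overlapping!). Copied 'VJTPVJTP' from pos 11. Output: "GVVVVVVVVVVVJTPVJTPVJTP"
Token 9: literal('N'). Output: "GVVVVVVVVVVVJTPVJTPVJTPN"
Token 10: literal('W'). Output: "GVVVVVVVVVVVJTPVJTPVJTPNW"

Answer: GVVVVVVVVVVVJTPVJTPVJTPNW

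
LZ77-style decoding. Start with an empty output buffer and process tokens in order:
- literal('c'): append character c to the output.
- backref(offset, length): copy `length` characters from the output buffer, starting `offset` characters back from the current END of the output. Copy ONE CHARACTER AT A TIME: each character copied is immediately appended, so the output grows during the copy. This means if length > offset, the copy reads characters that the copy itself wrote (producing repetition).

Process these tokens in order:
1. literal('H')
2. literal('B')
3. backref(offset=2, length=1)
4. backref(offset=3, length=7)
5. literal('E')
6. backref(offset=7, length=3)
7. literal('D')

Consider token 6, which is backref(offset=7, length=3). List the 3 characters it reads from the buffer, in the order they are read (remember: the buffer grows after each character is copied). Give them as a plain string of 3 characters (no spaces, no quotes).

Token 1: literal('H'). Output: "H"
Token 2: literal('B'). Output: "HB"
Token 3: backref(off=2, len=1). Copied 'H' from pos 0. Output: "HBH"
Token 4: backref(off=3, len=7) (overlapping!). Copied 'HBHHBHH' from pos 0. Output: "HBHHBHHBHH"
Token 5: literal('E'). Output: "HBHHBHHBHHE"
Token 6: backref(off=7, len=3). Buffer before: "HBHHBHHBHHE" (len 11)
  byte 1: read out[4]='B', append. Buffer now: "HBHHBHHBHHEB"
  byte 2: read out[5]='H', append. Buffer now: "HBHHBHHBHHEBH"
  byte 3: read out[6]='H', append. Buffer now: "HBHHBHHBHHEBHH"

Answer: BHH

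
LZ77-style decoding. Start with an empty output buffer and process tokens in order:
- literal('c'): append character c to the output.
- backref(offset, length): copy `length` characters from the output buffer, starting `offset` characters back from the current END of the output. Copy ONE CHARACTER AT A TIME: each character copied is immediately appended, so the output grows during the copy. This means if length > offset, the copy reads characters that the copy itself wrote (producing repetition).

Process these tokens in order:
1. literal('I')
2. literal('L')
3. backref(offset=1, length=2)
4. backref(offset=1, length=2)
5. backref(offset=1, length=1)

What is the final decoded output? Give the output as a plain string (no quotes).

Answer: ILLLLLL

Derivation:
Token 1: literal('I'). Output: "I"
Token 2: literal('L'). Output: "IL"
Token 3: backref(off=1, len=2) (overlapping!). Copied 'LL' from pos 1. Output: "ILLL"
Token 4: backref(off=1, len=2) (overlapping!). Copied 'LL' from pos 3. Output: "ILLLLL"
Token 5: backref(off=1, len=1). Copied 'L' from pos 5. Output: "ILLLLLL"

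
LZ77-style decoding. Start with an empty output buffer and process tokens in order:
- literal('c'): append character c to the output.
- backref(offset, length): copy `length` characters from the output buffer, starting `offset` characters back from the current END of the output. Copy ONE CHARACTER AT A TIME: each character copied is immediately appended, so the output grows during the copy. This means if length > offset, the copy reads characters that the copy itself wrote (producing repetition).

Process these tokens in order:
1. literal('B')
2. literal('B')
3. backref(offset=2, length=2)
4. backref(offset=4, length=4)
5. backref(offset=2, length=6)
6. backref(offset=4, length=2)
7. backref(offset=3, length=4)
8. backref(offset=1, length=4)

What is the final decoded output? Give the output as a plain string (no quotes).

Answer: BBBBBBBBBBBBBBBBBBBBBBBB

Derivation:
Token 1: literal('B'). Output: "B"
Token 2: literal('B'). Output: "BB"
Token 3: backref(off=2, len=2). Copied 'BB' from pos 0. Output: "BBBB"
Token 4: backref(off=4, len=4). Copied 'BBBB' from pos 0. Output: "BBBBBBBB"
Token 5: backref(off=2, len=6) (overlapping!). Copied 'BBBBBB' from pos 6. Output: "BBBBBBBBBBBBBB"
Token 6: backref(off=4, len=2). Copied 'BB' from pos 10. Output: "BBBBBBBBBBBBBBBB"
Token 7: backref(off=3, len=4) (overlapping!). Copied 'BBBB' from pos 13. Output: "BBBBBBBBBBBBBBBBBBBB"
Token 8: backref(off=1, len=4) (overlapping!). Copied 'BBBB' from pos 19. Output: "BBBBBBBBBBBBBBBBBBBBBBBB"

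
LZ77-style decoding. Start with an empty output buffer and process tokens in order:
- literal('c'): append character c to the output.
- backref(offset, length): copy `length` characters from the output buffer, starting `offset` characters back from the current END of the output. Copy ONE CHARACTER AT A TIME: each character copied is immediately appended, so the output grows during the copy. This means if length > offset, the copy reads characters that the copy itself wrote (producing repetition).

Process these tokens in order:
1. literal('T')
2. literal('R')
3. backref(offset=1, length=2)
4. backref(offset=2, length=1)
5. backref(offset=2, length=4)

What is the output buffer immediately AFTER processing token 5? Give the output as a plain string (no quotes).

Answer: TRRRRRRRR

Derivation:
Token 1: literal('T'). Output: "T"
Token 2: literal('R'). Output: "TR"
Token 3: backref(off=1, len=2) (overlapping!). Copied 'RR' from pos 1. Output: "TRRR"
Token 4: backref(off=2, len=1). Copied 'R' from pos 2. Output: "TRRRR"
Token 5: backref(off=2, len=4) (overlapping!). Copied 'RRRR' from pos 3. Output: "TRRRRRRRR"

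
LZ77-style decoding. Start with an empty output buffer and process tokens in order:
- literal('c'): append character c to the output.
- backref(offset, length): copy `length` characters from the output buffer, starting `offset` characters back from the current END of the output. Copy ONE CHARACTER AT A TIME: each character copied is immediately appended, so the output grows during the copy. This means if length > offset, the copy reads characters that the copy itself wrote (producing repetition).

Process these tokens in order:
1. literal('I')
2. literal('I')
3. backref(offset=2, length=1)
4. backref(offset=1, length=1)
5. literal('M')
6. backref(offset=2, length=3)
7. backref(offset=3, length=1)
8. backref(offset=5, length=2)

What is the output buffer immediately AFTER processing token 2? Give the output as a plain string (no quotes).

Answer: II

Derivation:
Token 1: literal('I'). Output: "I"
Token 2: literal('I'). Output: "II"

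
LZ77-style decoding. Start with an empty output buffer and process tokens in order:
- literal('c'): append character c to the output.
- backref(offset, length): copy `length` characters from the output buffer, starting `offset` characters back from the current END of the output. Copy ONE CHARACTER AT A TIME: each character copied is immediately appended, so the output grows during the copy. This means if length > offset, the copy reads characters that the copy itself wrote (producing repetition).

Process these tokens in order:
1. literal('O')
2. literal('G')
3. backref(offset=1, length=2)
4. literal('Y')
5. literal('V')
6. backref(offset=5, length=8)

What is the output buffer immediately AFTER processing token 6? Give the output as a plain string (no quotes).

Token 1: literal('O'). Output: "O"
Token 2: literal('G'). Output: "OG"
Token 3: backref(off=1, len=2) (overlapping!). Copied 'GG' from pos 1. Output: "OGGG"
Token 4: literal('Y'). Output: "OGGGY"
Token 5: literal('V'). Output: "OGGGYV"
Token 6: backref(off=5, len=8) (overlapping!). Copied 'GGGYVGGG' from pos 1. Output: "OGGGYVGGGYVGGG"

Answer: OGGGYVGGGYVGGG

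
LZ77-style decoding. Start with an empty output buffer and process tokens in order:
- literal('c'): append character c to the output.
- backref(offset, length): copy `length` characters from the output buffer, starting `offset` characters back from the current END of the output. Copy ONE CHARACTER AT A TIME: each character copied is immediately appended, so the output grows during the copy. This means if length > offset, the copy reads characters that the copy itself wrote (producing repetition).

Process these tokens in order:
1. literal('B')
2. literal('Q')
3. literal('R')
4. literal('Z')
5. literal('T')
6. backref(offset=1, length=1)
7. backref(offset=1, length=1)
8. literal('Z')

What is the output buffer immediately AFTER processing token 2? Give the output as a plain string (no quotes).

Answer: BQ

Derivation:
Token 1: literal('B'). Output: "B"
Token 2: literal('Q'). Output: "BQ"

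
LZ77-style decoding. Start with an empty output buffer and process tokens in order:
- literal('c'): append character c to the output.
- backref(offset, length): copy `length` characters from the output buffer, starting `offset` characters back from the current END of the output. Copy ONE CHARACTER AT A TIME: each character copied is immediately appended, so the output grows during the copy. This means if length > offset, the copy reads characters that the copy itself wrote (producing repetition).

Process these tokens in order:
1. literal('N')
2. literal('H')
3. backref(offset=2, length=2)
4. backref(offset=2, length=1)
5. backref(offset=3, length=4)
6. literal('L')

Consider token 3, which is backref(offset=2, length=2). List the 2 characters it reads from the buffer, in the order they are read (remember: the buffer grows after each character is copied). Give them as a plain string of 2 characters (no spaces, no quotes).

Answer: NH

Derivation:
Token 1: literal('N'). Output: "N"
Token 2: literal('H'). Output: "NH"
Token 3: backref(off=2, len=2). Buffer before: "NH" (len 2)
  byte 1: read out[0]='N', append. Buffer now: "NHN"
  byte 2: read out[1]='H', append. Buffer now: "NHNH"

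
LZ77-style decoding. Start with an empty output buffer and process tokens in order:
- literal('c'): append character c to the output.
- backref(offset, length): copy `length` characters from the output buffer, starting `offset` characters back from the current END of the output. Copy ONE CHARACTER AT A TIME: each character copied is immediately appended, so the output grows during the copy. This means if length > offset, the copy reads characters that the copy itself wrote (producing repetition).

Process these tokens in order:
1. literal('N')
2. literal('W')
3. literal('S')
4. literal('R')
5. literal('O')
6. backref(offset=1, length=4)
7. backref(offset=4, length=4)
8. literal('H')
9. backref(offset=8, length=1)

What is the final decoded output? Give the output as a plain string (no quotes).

Token 1: literal('N'). Output: "N"
Token 2: literal('W'). Output: "NW"
Token 3: literal('S'). Output: "NWS"
Token 4: literal('R'). Output: "NWSR"
Token 5: literal('O'). Output: "NWSRO"
Token 6: backref(off=1, len=4) (overlapping!). Copied 'OOOO' from pos 4. Output: "NWSROOOOO"
Token 7: backref(off=4, len=4). Copied 'OOOO' from pos 5. Output: "NWSROOOOOOOOO"
Token 8: literal('H'). Output: "NWSROOOOOOOOOH"
Token 9: backref(off=8, len=1). Copied 'O' from pos 6. Output: "NWSROOOOOOOOOHO"

Answer: NWSROOOOOOOOOHO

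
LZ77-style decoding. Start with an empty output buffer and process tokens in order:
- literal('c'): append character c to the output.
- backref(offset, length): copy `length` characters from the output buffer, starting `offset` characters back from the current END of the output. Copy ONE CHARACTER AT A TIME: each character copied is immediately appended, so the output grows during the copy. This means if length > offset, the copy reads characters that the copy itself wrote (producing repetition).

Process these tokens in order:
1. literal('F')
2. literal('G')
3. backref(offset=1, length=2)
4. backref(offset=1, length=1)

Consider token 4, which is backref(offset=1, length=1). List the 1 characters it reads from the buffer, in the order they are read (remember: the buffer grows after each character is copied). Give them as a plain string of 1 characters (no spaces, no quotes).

Token 1: literal('F'). Output: "F"
Token 2: literal('G'). Output: "FG"
Token 3: backref(off=1, len=2) (overlapping!). Copied 'GG' from pos 1. Output: "FGGG"
Token 4: backref(off=1, len=1). Buffer before: "FGGG" (len 4)
  byte 1: read out[3]='G', append. Buffer now: "FGGGG"

Answer: G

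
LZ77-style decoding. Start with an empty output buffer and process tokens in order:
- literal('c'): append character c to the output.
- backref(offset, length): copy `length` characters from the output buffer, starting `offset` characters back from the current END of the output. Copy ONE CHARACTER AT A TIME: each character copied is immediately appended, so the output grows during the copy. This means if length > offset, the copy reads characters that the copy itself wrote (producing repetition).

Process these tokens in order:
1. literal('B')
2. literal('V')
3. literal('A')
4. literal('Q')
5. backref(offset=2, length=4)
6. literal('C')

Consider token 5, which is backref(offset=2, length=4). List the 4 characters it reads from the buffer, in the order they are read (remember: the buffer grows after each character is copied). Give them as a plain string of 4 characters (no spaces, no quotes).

Answer: AQAQ

Derivation:
Token 1: literal('B'). Output: "B"
Token 2: literal('V'). Output: "BV"
Token 3: literal('A'). Output: "BVA"
Token 4: literal('Q'). Output: "BVAQ"
Token 5: backref(off=2, len=4). Buffer before: "BVAQ" (len 4)
  byte 1: read out[2]='A', append. Buffer now: "BVAQA"
  byte 2: read out[3]='Q', append. Buffer now: "BVAQAQ"
  byte 3: read out[4]='A', append. Buffer now: "BVAQAQA"
  byte 4: read out[5]='Q', append. Buffer now: "BVAQAQAQ"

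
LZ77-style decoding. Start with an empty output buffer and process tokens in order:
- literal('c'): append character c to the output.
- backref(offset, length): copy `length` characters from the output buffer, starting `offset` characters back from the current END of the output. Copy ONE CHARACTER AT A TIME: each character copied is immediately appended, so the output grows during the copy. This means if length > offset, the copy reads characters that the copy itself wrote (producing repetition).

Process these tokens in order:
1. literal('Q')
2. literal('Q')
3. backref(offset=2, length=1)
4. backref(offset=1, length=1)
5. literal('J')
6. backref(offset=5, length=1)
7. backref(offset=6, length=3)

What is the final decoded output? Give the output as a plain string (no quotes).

Answer: QQQQJQQQQ

Derivation:
Token 1: literal('Q'). Output: "Q"
Token 2: literal('Q'). Output: "QQ"
Token 3: backref(off=2, len=1). Copied 'Q' from pos 0. Output: "QQQ"
Token 4: backref(off=1, len=1). Copied 'Q' from pos 2. Output: "QQQQ"
Token 5: literal('J'). Output: "QQQQJ"
Token 6: backref(off=5, len=1). Copied 'Q' from pos 0. Output: "QQQQJQ"
Token 7: backref(off=6, len=3). Copied 'QQQ' from pos 0. Output: "QQQQJQQQQ"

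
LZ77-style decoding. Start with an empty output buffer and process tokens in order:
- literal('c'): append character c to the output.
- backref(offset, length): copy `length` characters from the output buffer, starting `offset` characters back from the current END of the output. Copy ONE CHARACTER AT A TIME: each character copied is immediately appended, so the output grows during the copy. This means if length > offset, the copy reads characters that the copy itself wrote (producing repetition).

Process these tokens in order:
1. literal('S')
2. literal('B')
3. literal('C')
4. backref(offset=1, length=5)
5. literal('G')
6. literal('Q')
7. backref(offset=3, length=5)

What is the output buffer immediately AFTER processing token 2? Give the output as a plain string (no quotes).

Token 1: literal('S'). Output: "S"
Token 2: literal('B'). Output: "SB"

Answer: SB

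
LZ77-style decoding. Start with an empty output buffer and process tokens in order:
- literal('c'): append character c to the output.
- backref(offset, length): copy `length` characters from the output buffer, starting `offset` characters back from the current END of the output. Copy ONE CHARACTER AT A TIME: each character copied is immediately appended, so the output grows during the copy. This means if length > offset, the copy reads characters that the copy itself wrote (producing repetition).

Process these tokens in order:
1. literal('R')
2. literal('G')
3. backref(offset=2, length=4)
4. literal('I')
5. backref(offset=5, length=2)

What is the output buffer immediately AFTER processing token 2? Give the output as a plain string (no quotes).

Answer: RG

Derivation:
Token 1: literal('R'). Output: "R"
Token 2: literal('G'). Output: "RG"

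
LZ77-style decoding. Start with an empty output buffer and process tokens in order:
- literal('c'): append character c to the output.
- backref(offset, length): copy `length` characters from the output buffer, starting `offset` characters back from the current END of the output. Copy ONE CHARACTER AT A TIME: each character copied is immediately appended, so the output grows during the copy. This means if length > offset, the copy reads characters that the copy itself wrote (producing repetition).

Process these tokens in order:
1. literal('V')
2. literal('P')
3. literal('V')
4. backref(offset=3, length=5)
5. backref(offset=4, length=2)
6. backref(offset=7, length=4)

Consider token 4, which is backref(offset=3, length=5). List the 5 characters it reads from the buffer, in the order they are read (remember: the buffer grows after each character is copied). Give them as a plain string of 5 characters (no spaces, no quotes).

Answer: VPVVP

Derivation:
Token 1: literal('V'). Output: "V"
Token 2: literal('P'). Output: "VP"
Token 3: literal('V'). Output: "VPV"
Token 4: backref(off=3, len=5). Buffer before: "VPV" (len 3)
  byte 1: read out[0]='V', append. Buffer now: "VPVV"
  byte 2: read out[1]='P', append. Buffer now: "VPVVP"
  byte 3: read out[2]='V', append. Buffer now: "VPVVPV"
  byte 4: read out[3]='V', append. Buffer now: "VPVVPVV"
  byte 5: read out[4]='P', append. Buffer now: "VPVVPVVP"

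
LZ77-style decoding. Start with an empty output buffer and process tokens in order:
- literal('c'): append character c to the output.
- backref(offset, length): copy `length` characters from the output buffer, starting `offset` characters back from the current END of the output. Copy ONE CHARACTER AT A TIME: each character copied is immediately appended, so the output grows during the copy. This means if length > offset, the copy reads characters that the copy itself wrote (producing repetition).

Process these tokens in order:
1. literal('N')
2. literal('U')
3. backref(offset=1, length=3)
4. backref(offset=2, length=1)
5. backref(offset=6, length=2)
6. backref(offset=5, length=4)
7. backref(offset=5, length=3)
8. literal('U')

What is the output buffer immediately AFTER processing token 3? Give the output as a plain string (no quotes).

Token 1: literal('N'). Output: "N"
Token 2: literal('U'). Output: "NU"
Token 3: backref(off=1, len=3) (overlapping!). Copied 'UUU' from pos 1. Output: "NUUUU"

Answer: NUUUU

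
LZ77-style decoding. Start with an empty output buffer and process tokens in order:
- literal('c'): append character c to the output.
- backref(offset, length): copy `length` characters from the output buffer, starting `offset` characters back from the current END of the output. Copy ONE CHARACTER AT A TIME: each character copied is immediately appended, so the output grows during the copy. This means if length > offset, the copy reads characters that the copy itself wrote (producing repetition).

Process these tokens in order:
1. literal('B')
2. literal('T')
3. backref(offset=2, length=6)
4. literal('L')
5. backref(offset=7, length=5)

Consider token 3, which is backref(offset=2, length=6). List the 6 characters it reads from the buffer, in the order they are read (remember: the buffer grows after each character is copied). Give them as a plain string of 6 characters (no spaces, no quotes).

Token 1: literal('B'). Output: "B"
Token 2: literal('T'). Output: "BT"
Token 3: backref(off=2, len=6). Buffer before: "BT" (len 2)
  byte 1: read out[0]='B', append. Buffer now: "BTB"
  byte 2: read out[1]='T', append. Buffer now: "BTBT"
  byte 3: read out[2]='B', append. Buffer now: "BTBTB"
  byte 4: read out[3]='T', append. Buffer now: "BTBTBT"
  byte 5: read out[4]='B', append. Buffer now: "BTBTBTB"
  byte 6: read out[5]='T', append. Buffer now: "BTBTBTBT"

Answer: BTBTBT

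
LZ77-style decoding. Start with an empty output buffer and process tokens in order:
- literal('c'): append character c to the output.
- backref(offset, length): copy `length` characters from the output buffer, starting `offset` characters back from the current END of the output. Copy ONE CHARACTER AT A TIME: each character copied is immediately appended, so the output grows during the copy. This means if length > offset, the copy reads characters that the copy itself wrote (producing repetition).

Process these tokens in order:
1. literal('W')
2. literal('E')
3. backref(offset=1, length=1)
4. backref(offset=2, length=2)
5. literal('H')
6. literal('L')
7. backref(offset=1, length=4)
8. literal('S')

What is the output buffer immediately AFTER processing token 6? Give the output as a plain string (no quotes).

Token 1: literal('W'). Output: "W"
Token 2: literal('E'). Output: "WE"
Token 3: backref(off=1, len=1). Copied 'E' from pos 1. Output: "WEE"
Token 4: backref(off=2, len=2). Copied 'EE' from pos 1. Output: "WEEEE"
Token 5: literal('H'). Output: "WEEEEH"
Token 6: literal('L'). Output: "WEEEEHL"

Answer: WEEEEHL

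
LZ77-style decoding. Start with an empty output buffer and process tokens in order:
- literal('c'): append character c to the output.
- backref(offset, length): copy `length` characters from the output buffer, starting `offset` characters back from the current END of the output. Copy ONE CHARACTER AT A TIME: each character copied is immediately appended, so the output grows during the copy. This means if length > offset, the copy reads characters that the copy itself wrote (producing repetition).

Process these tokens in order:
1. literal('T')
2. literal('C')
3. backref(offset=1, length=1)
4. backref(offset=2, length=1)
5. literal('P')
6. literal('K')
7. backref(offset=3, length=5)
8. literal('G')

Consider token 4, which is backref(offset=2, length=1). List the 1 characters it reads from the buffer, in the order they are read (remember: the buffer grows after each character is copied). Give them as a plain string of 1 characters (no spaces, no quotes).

Answer: C

Derivation:
Token 1: literal('T'). Output: "T"
Token 2: literal('C'). Output: "TC"
Token 3: backref(off=1, len=1). Copied 'C' from pos 1. Output: "TCC"
Token 4: backref(off=2, len=1). Buffer before: "TCC" (len 3)
  byte 1: read out[1]='C', append. Buffer now: "TCCC"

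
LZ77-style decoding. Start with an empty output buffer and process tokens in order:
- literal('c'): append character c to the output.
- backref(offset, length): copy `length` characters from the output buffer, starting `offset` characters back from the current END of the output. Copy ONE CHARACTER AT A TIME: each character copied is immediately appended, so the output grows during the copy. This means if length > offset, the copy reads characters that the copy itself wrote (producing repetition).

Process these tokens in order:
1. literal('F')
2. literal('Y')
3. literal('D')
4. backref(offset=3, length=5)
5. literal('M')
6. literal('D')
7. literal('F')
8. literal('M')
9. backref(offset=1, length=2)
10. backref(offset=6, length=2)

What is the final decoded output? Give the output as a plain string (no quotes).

Answer: FYDFYDFYMDFMMMMD

Derivation:
Token 1: literal('F'). Output: "F"
Token 2: literal('Y'). Output: "FY"
Token 3: literal('D'). Output: "FYD"
Token 4: backref(off=3, len=5) (overlapping!). Copied 'FYDFY' from pos 0. Output: "FYDFYDFY"
Token 5: literal('M'). Output: "FYDFYDFYM"
Token 6: literal('D'). Output: "FYDFYDFYMD"
Token 7: literal('F'). Output: "FYDFYDFYMDF"
Token 8: literal('M'). Output: "FYDFYDFYMDFM"
Token 9: backref(off=1, len=2) (overlapping!). Copied 'MM' from pos 11. Output: "FYDFYDFYMDFMMM"
Token 10: backref(off=6, len=2). Copied 'MD' from pos 8. Output: "FYDFYDFYMDFMMMMD"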